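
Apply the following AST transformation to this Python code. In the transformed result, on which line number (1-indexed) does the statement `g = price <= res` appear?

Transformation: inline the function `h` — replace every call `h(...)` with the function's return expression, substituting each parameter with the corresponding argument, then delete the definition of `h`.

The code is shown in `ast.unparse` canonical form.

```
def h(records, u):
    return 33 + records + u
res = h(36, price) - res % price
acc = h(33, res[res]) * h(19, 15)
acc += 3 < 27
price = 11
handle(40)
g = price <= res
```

Transformed code:
res = 33 + 36 + price - res % price
acc = (33 + 33 + res[res]) * (33 + 19 + 15)
acc += 3 < 27
price = 11
handle(40)
g = price <= res

6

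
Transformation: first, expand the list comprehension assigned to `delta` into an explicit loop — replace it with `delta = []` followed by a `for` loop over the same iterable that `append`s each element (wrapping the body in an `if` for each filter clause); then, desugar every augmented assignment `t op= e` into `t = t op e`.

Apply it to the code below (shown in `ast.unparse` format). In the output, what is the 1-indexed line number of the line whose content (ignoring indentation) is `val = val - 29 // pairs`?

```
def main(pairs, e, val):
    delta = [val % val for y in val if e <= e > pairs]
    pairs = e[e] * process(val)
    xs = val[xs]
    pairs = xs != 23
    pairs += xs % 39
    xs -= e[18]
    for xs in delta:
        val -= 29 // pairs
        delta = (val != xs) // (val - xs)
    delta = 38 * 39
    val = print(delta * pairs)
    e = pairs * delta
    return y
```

12

Transformed code:
def main(pairs, e, val):
    delta = []
    for y in val:
        if e <= e > pairs:
            delta.append(val % val)
    pairs = e[e] * process(val)
    xs = val[xs]
    pairs = xs != 23
    pairs = pairs + xs % 39
    xs = xs - e[18]
    for xs in delta:
        val = val - 29 // pairs
        delta = (val != xs) // (val - xs)
    delta = 38 * 39
    val = print(delta * pairs)
    e = pairs * delta
    return y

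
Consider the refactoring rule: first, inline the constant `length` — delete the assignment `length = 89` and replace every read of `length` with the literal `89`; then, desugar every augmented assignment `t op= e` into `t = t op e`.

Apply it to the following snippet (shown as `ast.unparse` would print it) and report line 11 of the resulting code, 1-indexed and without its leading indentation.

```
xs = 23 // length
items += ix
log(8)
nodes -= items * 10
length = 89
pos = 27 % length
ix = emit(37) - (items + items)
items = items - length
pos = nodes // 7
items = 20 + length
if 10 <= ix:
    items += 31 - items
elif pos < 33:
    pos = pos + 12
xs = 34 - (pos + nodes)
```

Transformed code:
xs = 23 // 89
items = items + ix
log(8)
nodes = nodes - items * 10
pos = 27 % 89
ix = emit(37) - (items + items)
items = items - 89
pos = nodes // 7
items = 20 + 89
if 10 <= ix:
    items = items + (31 - items)
elif pos < 33:
    pos = pos + 12
xs = 34 - (pos + nodes)

items = items + (31 - items)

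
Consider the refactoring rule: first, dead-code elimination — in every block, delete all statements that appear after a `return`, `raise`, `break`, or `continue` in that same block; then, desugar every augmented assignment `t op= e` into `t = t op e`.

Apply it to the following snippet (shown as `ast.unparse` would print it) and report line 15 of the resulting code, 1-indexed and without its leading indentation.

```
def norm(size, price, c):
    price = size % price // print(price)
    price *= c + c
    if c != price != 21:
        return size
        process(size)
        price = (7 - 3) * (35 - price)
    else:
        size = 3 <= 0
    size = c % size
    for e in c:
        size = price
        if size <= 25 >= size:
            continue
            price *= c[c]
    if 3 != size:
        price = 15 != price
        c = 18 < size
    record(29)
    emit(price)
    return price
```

Transformed code:
def norm(size, price, c):
    price = size % price // print(price)
    price = price * (c + c)
    if c != price != 21:
        return size
    else:
        size = 3 <= 0
    size = c % size
    for e in c:
        size = price
        if size <= 25 >= size:
            continue
    if 3 != size:
        price = 15 != price
        c = 18 < size
    record(29)
    emit(price)
    return price

c = 18 < size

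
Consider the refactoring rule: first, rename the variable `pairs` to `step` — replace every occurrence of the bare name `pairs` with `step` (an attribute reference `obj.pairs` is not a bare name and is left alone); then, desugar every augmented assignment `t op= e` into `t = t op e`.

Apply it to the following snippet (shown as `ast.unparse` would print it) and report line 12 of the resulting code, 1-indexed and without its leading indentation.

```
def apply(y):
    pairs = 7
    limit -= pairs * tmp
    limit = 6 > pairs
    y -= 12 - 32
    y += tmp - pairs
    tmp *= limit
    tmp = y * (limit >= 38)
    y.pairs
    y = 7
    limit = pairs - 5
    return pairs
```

return step

Transformed code:
def apply(y):
    step = 7
    limit = limit - step * tmp
    limit = 6 > step
    y = y - (12 - 32)
    y = y + (tmp - step)
    tmp = tmp * limit
    tmp = y * (limit >= 38)
    y.pairs
    y = 7
    limit = step - 5
    return step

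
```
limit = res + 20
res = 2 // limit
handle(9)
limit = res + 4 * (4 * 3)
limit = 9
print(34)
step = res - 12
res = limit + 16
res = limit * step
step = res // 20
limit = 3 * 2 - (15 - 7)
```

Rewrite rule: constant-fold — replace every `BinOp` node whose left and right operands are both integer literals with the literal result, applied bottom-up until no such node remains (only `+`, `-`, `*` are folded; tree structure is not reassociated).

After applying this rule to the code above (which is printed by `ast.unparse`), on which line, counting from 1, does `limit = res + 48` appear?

4

Transformed code:
limit = res + 20
res = 2 // limit
handle(9)
limit = res + 48
limit = 9
print(34)
step = res - 12
res = limit + 16
res = limit * step
step = res // 20
limit = -2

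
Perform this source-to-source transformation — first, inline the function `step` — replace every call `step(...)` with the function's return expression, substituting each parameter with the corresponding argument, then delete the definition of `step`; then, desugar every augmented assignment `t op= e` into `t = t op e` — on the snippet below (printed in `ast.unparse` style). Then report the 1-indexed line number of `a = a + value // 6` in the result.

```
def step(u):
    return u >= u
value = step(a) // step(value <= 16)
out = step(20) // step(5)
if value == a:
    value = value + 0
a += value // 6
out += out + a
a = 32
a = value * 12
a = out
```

5

Transformed code:
value = (a >= a) // ((value <= 16) >= (value <= 16))
out = (20 >= 20) // (5 >= 5)
if value == a:
    value = value + 0
a = a + value // 6
out = out + (out + a)
a = 32
a = value * 12
a = out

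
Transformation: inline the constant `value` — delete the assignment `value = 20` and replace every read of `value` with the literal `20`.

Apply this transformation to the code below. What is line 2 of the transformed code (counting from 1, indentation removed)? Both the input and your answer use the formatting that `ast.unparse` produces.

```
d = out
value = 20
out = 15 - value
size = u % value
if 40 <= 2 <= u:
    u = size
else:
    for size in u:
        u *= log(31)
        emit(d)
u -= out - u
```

Transformed code:
d = out
out = 15 - 20
size = u % 20
if 40 <= 2 <= u:
    u = size
else:
    for size in u:
        u *= log(31)
        emit(d)
u -= out - u

out = 15 - 20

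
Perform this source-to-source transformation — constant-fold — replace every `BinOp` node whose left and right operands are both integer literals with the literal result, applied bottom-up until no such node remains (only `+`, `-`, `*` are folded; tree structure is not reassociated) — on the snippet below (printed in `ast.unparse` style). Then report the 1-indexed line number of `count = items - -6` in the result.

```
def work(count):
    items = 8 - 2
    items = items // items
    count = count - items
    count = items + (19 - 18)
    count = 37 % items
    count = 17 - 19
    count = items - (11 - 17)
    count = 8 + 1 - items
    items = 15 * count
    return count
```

Transformed code:
def work(count):
    items = 6
    items = items // items
    count = count - items
    count = items + 1
    count = 37 % items
    count = -2
    count = items - -6
    count = 9 - items
    items = 15 * count
    return count

8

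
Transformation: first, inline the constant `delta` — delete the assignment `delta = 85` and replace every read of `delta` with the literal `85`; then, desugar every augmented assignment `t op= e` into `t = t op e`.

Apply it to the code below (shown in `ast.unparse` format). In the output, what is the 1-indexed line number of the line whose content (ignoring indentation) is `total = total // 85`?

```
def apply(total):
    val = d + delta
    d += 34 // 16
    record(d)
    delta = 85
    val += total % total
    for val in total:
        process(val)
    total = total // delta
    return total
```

Transformed code:
def apply(total):
    val = d + 85
    d = d + 34 // 16
    record(d)
    val = val + total % total
    for val in total:
        process(val)
    total = total // 85
    return total

8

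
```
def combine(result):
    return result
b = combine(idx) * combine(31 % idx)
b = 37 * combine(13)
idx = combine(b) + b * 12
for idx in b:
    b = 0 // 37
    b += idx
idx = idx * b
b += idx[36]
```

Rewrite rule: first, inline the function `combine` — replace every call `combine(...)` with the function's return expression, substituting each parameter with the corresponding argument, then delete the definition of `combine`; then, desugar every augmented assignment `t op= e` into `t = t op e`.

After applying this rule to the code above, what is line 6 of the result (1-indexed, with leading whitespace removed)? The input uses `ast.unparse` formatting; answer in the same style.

Transformed code:
b = idx * (31 % idx)
b = 37 * 13
idx = b + b * 12
for idx in b:
    b = 0 // 37
    b = b + idx
idx = idx * b
b = b + idx[36]

b = b + idx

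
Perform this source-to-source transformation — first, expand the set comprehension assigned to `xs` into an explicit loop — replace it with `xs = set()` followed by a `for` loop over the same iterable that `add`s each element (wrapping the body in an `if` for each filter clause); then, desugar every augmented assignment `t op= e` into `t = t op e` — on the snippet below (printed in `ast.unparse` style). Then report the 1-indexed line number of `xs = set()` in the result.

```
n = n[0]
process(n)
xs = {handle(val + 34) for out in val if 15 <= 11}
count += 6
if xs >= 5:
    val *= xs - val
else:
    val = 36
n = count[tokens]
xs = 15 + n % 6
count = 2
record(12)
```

3

Transformed code:
n = n[0]
process(n)
xs = set()
for out in val:
    if 15 <= 11:
        xs.add(handle(val + 34))
count = count + 6
if xs >= 5:
    val = val * (xs - val)
else:
    val = 36
n = count[tokens]
xs = 15 + n % 6
count = 2
record(12)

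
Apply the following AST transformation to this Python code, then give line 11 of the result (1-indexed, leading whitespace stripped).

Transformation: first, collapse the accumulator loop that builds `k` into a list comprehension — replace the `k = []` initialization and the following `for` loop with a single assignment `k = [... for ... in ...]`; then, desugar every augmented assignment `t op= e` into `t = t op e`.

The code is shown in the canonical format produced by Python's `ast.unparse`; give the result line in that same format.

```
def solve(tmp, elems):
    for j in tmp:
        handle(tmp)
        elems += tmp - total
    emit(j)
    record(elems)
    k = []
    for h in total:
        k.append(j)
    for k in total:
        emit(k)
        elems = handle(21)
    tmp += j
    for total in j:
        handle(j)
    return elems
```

tmp = tmp + j

Transformed code:
def solve(tmp, elems):
    for j in tmp:
        handle(tmp)
        elems = elems + (tmp - total)
    emit(j)
    record(elems)
    k = [j for h in total]
    for k in total:
        emit(k)
        elems = handle(21)
    tmp = tmp + j
    for total in j:
        handle(j)
    return elems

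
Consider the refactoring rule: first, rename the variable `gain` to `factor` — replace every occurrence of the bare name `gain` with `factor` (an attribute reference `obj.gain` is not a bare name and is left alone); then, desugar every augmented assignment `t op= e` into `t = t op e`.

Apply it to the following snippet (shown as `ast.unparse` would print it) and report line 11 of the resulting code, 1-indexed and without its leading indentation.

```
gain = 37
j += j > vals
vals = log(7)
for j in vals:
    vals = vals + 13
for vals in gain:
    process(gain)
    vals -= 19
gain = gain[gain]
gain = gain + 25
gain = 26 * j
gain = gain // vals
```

Transformed code:
factor = 37
j = j + (j > vals)
vals = log(7)
for j in vals:
    vals = vals + 13
for vals in factor:
    process(factor)
    vals = vals - 19
factor = factor[factor]
factor = factor + 25
factor = 26 * j
factor = factor // vals

factor = 26 * j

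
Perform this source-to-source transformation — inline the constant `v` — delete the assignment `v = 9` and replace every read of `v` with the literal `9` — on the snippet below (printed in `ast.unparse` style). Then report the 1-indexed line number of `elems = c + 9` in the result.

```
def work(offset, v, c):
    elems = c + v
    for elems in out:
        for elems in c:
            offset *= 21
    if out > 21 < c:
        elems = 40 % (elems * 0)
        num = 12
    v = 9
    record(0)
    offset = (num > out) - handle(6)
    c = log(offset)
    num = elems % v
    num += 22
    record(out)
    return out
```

Transformed code:
def work(offset, v, c):
    elems = c + 9
    for elems in out:
        for elems in c:
            offset *= 21
    if out > 21 < c:
        elems = 40 % (elems * 0)
        num = 12
    record(0)
    offset = (num > out) - handle(6)
    c = log(offset)
    num = elems % 9
    num += 22
    record(out)
    return out

2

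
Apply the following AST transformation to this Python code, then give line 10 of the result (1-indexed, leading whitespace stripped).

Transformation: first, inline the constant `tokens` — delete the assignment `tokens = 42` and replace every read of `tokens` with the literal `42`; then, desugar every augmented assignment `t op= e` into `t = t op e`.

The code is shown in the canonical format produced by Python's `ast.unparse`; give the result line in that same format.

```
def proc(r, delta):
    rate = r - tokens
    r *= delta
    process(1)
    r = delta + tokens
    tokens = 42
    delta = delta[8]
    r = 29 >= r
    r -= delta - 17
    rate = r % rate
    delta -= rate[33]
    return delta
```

delta = delta - rate[33]

Transformed code:
def proc(r, delta):
    rate = r - 42
    r = r * delta
    process(1)
    r = delta + 42
    delta = delta[8]
    r = 29 >= r
    r = r - (delta - 17)
    rate = r % rate
    delta = delta - rate[33]
    return delta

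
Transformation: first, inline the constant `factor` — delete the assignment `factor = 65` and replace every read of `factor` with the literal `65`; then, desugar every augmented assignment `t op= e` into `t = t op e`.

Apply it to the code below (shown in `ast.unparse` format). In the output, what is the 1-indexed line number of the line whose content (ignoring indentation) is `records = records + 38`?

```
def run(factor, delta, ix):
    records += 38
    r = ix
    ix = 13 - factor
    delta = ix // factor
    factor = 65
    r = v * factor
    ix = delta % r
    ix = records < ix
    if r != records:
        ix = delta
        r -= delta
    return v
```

Transformed code:
def run(factor, delta, ix):
    records = records + 38
    r = ix
    ix = 13 - 65
    delta = ix // 65
    r = v * 65
    ix = delta % r
    ix = records < ix
    if r != records:
        ix = delta
        r = r - delta
    return v

2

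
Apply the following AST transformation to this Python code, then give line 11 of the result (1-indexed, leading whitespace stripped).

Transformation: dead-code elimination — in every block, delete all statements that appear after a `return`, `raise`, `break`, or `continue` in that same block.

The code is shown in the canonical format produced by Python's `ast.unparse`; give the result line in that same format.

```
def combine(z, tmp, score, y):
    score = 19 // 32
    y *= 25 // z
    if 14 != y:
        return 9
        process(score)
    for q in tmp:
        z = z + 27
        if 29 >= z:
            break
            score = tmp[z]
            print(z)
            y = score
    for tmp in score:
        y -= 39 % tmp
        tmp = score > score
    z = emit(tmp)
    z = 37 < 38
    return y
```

Transformed code:
def combine(z, tmp, score, y):
    score = 19 // 32
    y *= 25 // z
    if 14 != y:
        return 9
    for q in tmp:
        z = z + 27
        if 29 >= z:
            break
    for tmp in score:
        y -= 39 % tmp
        tmp = score > score
    z = emit(tmp)
    z = 37 < 38
    return y

y -= 39 % tmp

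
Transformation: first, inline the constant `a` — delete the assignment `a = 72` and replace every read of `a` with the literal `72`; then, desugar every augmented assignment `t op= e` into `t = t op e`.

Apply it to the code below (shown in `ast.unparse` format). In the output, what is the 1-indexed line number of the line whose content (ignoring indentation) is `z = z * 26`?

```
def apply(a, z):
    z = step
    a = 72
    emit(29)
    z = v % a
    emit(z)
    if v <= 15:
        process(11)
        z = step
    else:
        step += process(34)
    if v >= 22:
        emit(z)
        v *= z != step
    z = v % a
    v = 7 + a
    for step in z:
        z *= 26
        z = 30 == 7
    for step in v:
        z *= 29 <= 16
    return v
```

17

Transformed code:
def apply(a, z):
    z = step
    emit(29)
    z = v % 72
    emit(z)
    if v <= 15:
        process(11)
        z = step
    else:
        step = step + process(34)
    if v >= 22:
        emit(z)
        v = v * (z != step)
    z = v % 72
    v = 7 + 72
    for step in z:
        z = z * 26
        z = 30 == 7
    for step in v:
        z = z * (29 <= 16)
    return v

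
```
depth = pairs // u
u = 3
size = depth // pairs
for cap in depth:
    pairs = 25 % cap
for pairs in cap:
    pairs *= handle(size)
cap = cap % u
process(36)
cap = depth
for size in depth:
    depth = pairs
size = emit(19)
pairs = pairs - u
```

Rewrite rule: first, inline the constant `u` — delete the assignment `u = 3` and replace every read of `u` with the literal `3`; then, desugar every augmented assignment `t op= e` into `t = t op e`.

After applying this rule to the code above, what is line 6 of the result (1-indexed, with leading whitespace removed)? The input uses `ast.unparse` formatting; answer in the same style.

pairs = pairs * handle(size)

Transformed code:
depth = pairs // 3
size = depth // pairs
for cap in depth:
    pairs = 25 % cap
for pairs in cap:
    pairs = pairs * handle(size)
cap = cap % 3
process(36)
cap = depth
for size in depth:
    depth = pairs
size = emit(19)
pairs = pairs - 3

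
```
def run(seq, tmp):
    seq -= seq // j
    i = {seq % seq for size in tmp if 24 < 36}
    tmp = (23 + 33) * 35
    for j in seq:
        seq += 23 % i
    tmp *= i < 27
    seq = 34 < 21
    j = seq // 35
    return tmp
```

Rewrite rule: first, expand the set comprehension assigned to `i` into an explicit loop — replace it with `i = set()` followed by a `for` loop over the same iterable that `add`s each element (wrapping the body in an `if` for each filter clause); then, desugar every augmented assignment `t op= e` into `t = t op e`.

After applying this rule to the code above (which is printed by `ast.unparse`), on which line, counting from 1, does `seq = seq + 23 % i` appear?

Transformed code:
def run(seq, tmp):
    seq = seq - seq // j
    i = set()
    for size in tmp:
        if 24 < 36:
            i.add(seq % seq)
    tmp = (23 + 33) * 35
    for j in seq:
        seq = seq + 23 % i
    tmp = tmp * (i < 27)
    seq = 34 < 21
    j = seq // 35
    return tmp

9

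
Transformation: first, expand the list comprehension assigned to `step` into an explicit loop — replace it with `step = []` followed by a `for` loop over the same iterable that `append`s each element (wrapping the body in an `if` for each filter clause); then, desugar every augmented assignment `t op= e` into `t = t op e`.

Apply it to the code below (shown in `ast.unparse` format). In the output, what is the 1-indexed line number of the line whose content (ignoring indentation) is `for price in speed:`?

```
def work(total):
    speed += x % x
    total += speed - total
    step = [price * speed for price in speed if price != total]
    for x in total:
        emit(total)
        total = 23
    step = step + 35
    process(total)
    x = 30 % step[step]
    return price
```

Transformed code:
def work(total):
    speed = speed + x % x
    total = total + (speed - total)
    step = []
    for price in speed:
        if price != total:
            step.append(price * speed)
    for x in total:
        emit(total)
        total = 23
    step = step + 35
    process(total)
    x = 30 % step[step]
    return price

5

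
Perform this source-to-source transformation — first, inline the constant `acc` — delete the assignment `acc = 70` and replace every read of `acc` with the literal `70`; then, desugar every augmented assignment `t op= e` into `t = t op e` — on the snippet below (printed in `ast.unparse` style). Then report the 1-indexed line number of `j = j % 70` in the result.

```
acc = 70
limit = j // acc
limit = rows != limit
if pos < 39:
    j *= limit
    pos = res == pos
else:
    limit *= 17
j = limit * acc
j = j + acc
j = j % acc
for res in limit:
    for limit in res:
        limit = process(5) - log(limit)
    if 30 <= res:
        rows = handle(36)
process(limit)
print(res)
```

Transformed code:
limit = j // 70
limit = rows != limit
if pos < 39:
    j = j * limit
    pos = res == pos
else:
    limit = limit * 17
j = limit * 70
j = j + 70
j = j % 70
for res in limit:
    for limit in res:
        limit = process(5) - log(limit)
    if 30 <= res:
        rows = handle(36)
process(limit)
print(res)

10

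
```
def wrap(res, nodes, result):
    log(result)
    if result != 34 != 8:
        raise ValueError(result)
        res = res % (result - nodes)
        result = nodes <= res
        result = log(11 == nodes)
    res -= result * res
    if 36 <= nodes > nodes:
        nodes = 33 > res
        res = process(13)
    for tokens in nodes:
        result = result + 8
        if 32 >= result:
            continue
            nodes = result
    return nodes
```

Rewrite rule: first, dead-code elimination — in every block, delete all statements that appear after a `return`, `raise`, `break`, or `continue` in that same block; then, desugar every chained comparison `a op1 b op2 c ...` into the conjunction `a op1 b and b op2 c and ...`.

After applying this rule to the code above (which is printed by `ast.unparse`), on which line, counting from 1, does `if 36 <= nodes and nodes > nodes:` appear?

6

Transformed code:
def wrap(res, nodes, result):
    log(result)
    if result != 34 and 34 != 8:
        raise ValueError(result)
    res -= result * res
    if 36 <= nodes and nodes > nodes:
        nodes = 33 > res
        res = process(13)
    for tokens in nodes:
        result = result + 8
        if 32 >= result:
            continue
    return nodes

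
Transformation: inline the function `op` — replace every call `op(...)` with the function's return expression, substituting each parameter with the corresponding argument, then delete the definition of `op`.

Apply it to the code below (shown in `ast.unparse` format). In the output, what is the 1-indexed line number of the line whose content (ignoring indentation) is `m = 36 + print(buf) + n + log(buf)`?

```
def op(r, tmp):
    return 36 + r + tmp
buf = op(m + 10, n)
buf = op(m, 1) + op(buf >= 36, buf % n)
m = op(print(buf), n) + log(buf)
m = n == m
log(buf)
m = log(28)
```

3

Transformed code:
buf = 36 + (m + 10) + n
buf = 36 + m + 1 + (36 + (buf >= 36) + buf % n)
m = 36 + print(buf) + n + log(buf)
m = n == m
log(buf)
m = log(28)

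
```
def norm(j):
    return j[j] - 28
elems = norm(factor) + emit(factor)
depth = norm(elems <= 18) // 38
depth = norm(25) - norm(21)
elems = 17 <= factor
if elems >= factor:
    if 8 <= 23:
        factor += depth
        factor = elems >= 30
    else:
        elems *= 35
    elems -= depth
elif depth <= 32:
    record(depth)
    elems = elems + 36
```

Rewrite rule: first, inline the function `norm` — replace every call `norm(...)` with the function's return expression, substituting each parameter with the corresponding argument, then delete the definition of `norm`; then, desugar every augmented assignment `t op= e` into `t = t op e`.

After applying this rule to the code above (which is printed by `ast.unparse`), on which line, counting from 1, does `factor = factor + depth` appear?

7

Transformed code:
elems = factor[factor] - 28 + emit(factor)
depth = ((elems <= 18)[elems <= 18] - 28) // 38
depth = 25[25] - 28 - (21[21] - 28)
elems = 17 <= factor
if elems >= factor:
    if 8 <= 23:
        factor = factor + depth
        factor = elems >= 30
    else:
        elems = elems * 35
    elems = elems - depth
elif depth <= 32:
    record(depth)
    elems = elems + 36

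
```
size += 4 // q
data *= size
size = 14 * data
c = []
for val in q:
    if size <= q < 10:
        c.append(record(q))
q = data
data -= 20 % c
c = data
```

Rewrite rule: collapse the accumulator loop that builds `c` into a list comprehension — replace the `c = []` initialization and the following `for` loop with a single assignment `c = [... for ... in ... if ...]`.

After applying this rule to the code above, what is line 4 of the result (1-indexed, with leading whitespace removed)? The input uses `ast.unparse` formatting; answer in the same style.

Transformed code:
size += 4 // q
data *= size
size = 14 * data
c = [record(q) for val in q if size <= q < 10]
q = data
data -= 20 % c
c = data

c = [record(q) for val in q if size <= q < 10]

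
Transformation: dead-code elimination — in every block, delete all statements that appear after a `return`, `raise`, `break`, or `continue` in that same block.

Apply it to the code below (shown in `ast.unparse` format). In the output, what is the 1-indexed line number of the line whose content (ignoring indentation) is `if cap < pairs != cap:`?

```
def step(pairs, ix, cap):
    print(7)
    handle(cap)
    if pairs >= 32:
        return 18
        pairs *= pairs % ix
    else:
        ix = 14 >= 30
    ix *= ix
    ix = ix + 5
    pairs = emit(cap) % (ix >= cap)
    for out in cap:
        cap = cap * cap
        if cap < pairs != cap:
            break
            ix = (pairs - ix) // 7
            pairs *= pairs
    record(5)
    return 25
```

Transformed code:
def step(pairs, ix, cap):
    print(7)
    handle(cap)
    if pairs >= 32:
        return 18
    else:
        ix = 14 >= 30
    ix *= ix
    ix = ix + 5
    pairs = emit(cap) % (ix >= cap)
    for out in cap:
        cap = cap * cap
        if cap < pairs != cap:
            break
    record(5)
    return 25

13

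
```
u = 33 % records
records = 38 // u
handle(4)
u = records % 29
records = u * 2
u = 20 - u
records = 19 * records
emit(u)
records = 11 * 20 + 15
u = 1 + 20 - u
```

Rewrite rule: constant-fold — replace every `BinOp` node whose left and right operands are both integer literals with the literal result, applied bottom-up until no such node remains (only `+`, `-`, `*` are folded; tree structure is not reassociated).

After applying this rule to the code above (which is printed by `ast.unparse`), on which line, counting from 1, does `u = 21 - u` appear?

10

Transformed code:
u = 33 % records
records = 38 // u
handle(4)
u = records % 29
records = u * 2
u = 20 - u
records = 19 * records
emit(u)
records = 235
u = 21 - u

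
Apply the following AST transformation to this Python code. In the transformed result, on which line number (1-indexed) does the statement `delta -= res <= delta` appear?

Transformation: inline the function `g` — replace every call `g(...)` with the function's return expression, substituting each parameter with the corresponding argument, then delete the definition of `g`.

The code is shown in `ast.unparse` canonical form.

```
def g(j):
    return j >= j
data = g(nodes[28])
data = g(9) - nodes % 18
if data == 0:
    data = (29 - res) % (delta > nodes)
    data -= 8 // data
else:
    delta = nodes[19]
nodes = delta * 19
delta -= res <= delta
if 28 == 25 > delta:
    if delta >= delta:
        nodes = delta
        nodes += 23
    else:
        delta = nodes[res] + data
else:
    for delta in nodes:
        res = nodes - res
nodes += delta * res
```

9

Transformed code:
data = nodes[28] >= nodes[28]
data = (9 >= 9) - nodes % 18
if data == 0:
    data = (29 - res) % (delta > nodes)
    data -= 8 // data
else:
    delta = nodes[19]
nodes = delta * 19
delta -= res <= delta
if 28 == 25 > delta:
    if delta >= delta:
        nodes = delta
        nodes += 23
    else:
        delta = nodes[res] + data
else:
    for delta in nodes:
        res = nodes - res
nodes += delta * res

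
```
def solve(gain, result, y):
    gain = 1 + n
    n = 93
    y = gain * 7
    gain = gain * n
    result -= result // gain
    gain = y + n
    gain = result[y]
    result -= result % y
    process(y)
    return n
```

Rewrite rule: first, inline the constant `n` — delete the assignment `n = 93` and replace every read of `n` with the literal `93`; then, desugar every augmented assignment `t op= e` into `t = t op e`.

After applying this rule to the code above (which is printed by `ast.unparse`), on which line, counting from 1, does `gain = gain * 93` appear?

4

Transformed code:
def solve(gain, result, y):
    gain = 1 + 93
    y = gain * 7
    gain = gain * 93
    result = result - result // gain
    gain = y + 93
    gain = result[y]
    result = result - result % y
    process(y)
    return 93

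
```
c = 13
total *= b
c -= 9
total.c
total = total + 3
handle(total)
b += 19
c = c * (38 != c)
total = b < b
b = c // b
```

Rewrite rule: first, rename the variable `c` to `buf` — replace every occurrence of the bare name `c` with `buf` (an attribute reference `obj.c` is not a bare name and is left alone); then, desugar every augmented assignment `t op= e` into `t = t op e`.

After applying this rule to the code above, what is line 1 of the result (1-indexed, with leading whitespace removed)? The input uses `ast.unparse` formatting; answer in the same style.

Transformed code:
buf = 13
total = total * b
buf = buf - 9
total.c
total = total + 3
handle(total)
b = b + 19
buf = buf * (38 != buf)
total = b < b
b = buf // b

buf = 13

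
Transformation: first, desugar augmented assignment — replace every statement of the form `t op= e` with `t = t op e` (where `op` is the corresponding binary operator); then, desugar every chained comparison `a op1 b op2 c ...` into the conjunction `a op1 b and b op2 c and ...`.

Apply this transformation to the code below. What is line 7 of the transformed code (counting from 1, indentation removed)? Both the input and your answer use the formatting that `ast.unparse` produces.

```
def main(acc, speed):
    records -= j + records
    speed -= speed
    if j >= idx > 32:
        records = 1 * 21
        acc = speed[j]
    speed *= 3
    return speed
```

Transformed code:
def main(acc, speed):
    records = records - (j + records)
    speed = speed - speed
    if j >= idx and idx > 32:
        records = 1 * 21
        acc = speed[j]
    speed = speed * 3
    return speed

speed = speed * 3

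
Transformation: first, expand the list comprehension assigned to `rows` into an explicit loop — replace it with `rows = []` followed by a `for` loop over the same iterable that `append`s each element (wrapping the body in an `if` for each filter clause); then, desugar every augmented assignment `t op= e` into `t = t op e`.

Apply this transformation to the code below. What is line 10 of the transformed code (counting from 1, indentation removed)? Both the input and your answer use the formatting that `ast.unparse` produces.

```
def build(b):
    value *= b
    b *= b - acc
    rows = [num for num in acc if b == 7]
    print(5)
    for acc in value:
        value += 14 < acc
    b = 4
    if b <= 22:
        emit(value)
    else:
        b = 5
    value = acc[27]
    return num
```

value = value + (14 < acc)

Transformed code:
def build(b):
    value = value * b
    b = b * (b - acc)
    rows = []
    for num in acc:
        if b == 7:
            rows.append(num)
    print(5)
    for acc in value:
        value = value + (14 < acc)
    b = 4
    if b <= 22:
        emit(value)
    else:
        b = 5
    value = acc[27]
    return num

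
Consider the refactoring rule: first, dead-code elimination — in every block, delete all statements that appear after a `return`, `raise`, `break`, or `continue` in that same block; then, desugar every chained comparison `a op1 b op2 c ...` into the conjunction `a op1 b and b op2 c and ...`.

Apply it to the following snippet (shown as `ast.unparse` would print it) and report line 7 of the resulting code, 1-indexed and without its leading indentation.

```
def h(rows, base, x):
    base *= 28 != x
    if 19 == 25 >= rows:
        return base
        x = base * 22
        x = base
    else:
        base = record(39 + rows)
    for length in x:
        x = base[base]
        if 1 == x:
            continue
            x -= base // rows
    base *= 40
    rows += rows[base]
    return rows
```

Transformed code:
def h(rows, base, x):
    base *= 28 != x
    if 19 == 25 and 25 >= rows:
        return base
    else:
        base = record(39 + rows)
    for length in x:
        x = base[base]
        if 1 == x:
            continue
    base *= 40
    rows += rows[base]
    return rows

for length in x:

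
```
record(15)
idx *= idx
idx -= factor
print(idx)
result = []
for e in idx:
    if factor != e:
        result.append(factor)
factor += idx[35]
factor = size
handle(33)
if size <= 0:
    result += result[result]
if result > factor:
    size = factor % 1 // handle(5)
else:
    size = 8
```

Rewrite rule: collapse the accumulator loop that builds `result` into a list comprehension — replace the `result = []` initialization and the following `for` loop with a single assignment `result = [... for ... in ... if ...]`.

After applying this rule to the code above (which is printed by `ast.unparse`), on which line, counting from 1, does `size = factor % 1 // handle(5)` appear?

Transformed code:
record(15)
idx *= idx
idx -= factor
print(idx)
result = [factor for e in idx if factor != e]
factor += idx[35]
factor = size
handle(33)
if size <= 0:
    result += result[result]
if result > factor:
    size = factor % 1 // handle(5)
else:
    size = 8

12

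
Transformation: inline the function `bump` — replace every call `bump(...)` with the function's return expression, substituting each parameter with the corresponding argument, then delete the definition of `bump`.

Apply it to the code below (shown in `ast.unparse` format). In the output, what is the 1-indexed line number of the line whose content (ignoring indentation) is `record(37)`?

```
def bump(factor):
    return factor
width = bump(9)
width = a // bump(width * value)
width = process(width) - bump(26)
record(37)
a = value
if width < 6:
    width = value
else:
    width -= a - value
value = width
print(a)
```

Transformed code:
width = 9
width = a // (width * value)
width = process(width) - 26
record(37)
a = value
if width < 6:
    width = value
else:
    width -= a - value
value = width
print(a)

4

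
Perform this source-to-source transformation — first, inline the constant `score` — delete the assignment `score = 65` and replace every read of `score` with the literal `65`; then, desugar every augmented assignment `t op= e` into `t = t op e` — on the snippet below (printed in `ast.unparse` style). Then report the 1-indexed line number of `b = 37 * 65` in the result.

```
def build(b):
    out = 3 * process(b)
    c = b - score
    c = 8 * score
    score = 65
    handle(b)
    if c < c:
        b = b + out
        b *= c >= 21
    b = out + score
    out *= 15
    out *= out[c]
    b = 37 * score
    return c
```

Transformed code:
def build(b):
    out = 3 * process(b)
    c = b - 65
    c = 8 * 65
    handle(b)
    if c < c:
        b = b + out
        b = b * (c >= 21)
    b = out + 65
    out = out * 15
    out = out * out[c]
    b = 37 * 65
    return c

12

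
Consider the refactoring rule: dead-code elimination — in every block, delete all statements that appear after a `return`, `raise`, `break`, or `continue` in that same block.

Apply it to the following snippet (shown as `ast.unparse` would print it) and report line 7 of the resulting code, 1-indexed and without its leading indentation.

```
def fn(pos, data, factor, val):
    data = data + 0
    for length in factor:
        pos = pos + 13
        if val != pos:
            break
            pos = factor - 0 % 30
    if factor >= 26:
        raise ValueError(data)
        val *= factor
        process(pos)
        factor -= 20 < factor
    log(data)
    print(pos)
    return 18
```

if factor >= 26:

Transformed code:
def fn(pos, data, factor, val):
    data = data + 0
    for length in factor:
        pos = pos + 13
        if val != pos:
            break
    if factor >= 26:
        raise ValueError(data)
    log(data)
    print(pos)
    return 18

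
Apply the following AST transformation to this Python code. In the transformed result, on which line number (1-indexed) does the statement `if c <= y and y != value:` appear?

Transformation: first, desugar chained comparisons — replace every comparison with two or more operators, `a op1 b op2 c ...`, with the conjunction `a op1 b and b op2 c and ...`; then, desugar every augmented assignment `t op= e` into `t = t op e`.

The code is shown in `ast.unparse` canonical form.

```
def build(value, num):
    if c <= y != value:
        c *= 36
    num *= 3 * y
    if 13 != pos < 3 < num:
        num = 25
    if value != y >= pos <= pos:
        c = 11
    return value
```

Transformed code:
def build(value, num):
    if c <= y and y != value:
        c = c * 36
    num = num * (3 * y)
    if 13 != pos and pos < 3 and (3 < num):
        num = 25
    if value != y and y >= pos and (pos <= pos):
        c = 11
    return value

2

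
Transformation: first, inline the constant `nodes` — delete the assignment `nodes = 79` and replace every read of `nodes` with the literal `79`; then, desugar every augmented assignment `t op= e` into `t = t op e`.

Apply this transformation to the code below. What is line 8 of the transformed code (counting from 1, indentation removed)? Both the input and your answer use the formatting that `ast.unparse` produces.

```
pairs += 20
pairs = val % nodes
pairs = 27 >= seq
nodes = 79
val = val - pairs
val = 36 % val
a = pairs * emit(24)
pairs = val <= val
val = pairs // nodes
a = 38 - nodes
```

val = pairs // 79

Transformed code:
pairs = pairs + 20
pairs = val % 79
pairs = 27 >= seq
val = val - pairs
val = 36 % val
a = pairs * emit(24)
pairs = val <= val
val = pairs // 79
a = 38 - 79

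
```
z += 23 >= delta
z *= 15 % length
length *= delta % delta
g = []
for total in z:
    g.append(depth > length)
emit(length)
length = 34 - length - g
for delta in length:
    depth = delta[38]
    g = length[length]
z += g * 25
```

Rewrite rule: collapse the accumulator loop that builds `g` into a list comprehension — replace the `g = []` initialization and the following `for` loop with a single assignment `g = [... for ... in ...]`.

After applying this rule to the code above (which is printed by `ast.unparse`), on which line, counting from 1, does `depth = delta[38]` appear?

Transformed code:
z += 23 >= delta
z *= 15 % length
length *= delta % delta
g = [depth > length for total in z]
emit(length)
length = 34 - length - g
for delta in length:
    depth = delta[38]
    g = length[length]
z += g * 25

8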